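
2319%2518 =2319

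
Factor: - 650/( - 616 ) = 2^( - 2 )*5^2 * 7^( - 1 )*11^( - 1 )* 13^1  =  325/308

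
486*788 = 382968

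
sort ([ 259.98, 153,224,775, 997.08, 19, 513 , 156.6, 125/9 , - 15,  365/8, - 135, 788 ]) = [ - 135, - 15, 125/9,19,365/8, 153,156.6,  224, 259.98,513, 775, 788,997.08 ]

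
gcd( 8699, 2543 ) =1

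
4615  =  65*71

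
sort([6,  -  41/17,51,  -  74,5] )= [ - 74, - 41/17,5,6,51] 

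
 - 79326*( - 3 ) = 237978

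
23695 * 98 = 2322110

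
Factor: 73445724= 2^2*3^3*11^1*211^1*293^1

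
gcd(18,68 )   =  2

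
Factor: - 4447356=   - 2^2*3^1 * 370613^1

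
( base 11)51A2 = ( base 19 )101a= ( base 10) 6888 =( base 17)16E3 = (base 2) 1101011101000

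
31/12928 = 31/12928 =0.00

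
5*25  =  125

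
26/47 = 26/47= 0.55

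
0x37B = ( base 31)sn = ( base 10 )891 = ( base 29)11L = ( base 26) 187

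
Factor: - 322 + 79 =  - 3^5 = - 243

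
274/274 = 1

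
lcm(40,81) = 3240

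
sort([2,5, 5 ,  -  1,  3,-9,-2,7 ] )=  [  -  9, - 2, - 1,2,  3,5,5,  7]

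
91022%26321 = 12059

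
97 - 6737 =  - 6640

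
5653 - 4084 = 1569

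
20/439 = 20/439 = 0.05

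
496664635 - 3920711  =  492743924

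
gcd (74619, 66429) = 9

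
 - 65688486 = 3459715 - 69148201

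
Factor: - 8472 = -2^3*3^1*353^1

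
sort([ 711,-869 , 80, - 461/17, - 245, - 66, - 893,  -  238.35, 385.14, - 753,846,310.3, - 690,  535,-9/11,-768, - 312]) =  [-893, - 869,  -  768, - 753, - 690, - 312,-245, - 238.35, - 66, - 461/17, -9/11,80,310.3, 385.14,  535,  711,846 ] 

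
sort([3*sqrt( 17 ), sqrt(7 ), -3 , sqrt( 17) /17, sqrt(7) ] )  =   [ - 3, sqrt(17)/17, sqrt( 7 ), sqrt( 7 ), 3*sqrt(17 )]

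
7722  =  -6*( -1287) 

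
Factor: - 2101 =-11^1*191^1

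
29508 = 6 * 4918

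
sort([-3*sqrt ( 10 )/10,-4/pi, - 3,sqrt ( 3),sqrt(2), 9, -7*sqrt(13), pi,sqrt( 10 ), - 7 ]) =[-7 * sqrt(13 ), -7, - 3  , - 4/pi,- 3*sqrt(10 )/10, sqrt (2), sqrt(3),  pi,sqrt( 10 ),9 ] 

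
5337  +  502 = 5839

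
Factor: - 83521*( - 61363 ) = 17^4*61363^1 = 5125099123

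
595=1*595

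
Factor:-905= - 5^1*181^1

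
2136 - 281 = 1855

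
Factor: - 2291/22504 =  - 79/776 = - 2^( - 3 ) *79^1*97^( - 1 )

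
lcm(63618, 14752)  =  1017888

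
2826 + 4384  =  7210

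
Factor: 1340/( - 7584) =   -  2^( -3)*3^(  -  1) * 5^1*67^1*79^( - 1)=- 335/1896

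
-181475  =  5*( - 36295 ) 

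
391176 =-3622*( - 108 ) 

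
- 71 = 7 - 78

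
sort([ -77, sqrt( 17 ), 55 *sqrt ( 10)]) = [ - 77,sqrt(17),55*sqrt( 10 )]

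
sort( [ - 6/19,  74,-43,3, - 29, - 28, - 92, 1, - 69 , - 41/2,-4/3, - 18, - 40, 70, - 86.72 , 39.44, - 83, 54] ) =[ - 92, - 86.72,-83, - 69 , - 43,-40, - 29, - 28, - 41/2, - 18, - 4/3, - 6/19 , 1, 3, 39.44 , 54,70,74 ]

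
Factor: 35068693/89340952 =2^(  -  3 ) * 11^1*43^1*131^( - 1)*151^1*163^( - 1)*491^1*523^(-1) 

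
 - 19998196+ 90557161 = 70558965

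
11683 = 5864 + 5819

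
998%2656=998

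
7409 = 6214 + 1195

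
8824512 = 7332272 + 1492240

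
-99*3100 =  - 306900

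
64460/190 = 6446/19 =339.26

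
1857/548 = 3 + 213/548 =3.39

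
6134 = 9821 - 3687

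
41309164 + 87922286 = 129231450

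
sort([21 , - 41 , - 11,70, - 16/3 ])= [  -  41,-11, - 16/3,21,70]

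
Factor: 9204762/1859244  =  1534127/309874 =2^(  -  1)* 7^1*47^1*4663^1  *  154937^( - 1)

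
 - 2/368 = -1 + 183/184 = - 0.01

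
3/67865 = 3/67865 = 0.00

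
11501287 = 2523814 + 8977473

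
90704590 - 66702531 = 24002059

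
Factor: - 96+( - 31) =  - 127^1 = -  127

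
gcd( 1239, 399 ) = 21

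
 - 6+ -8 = -14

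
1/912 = 1/912  =  0.00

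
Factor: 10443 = 3^1*59^2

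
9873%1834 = 703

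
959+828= 1787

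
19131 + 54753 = 73884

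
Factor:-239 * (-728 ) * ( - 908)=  - 157984736 = - 2^5*7^1*13^1*227^1*239^1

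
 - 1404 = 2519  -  3923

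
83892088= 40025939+43866149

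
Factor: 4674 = 2^1*3^1* 19^1 * 41^1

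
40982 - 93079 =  - 52097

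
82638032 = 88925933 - 6287901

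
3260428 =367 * 8884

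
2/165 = 2/165 = 0.01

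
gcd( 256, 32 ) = 32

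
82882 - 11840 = 71042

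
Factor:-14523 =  - 3^1*47^1*103^1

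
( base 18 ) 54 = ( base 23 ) 42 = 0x5E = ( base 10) 94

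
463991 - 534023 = -70032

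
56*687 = 38472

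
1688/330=844/165 = 5.12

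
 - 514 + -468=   -  982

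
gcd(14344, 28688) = 14344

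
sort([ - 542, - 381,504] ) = [ - 542, - 381, 504]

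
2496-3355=- 859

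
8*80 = 640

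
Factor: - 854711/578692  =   - 2^(-2 ) * 11^1*13^1*43^1*139^1*199^ (  -  1)*727^( - 1)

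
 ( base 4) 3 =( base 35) 3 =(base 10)3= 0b11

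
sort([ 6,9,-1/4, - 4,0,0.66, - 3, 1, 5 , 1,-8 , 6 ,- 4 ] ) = [-8, -4, - 4, - 3, - 1/4, 0, 0.66,1, 1,5, 6, 6, 9 ] 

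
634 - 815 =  - 181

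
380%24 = 20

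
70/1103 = 70/1103 = 0.06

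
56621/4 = 56621/4 = 14155.25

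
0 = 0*11933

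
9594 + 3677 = 13271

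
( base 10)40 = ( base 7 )55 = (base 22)1i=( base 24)1G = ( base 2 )101000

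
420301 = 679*619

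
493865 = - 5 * ( - 98773)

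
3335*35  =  116725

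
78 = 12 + 66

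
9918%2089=1562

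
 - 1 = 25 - 26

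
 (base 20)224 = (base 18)2ag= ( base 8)1514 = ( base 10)844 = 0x34C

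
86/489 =86/489 = 0.18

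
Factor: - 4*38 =- 152 = -2^3*19^1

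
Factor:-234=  - 2^1*3^2*13^1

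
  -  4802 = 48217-53019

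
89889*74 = 6651786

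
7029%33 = 0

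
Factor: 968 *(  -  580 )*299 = -167870560=- 2^5*5^1*11^2*13^1* 23^1 * 29^1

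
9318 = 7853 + 1465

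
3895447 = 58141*67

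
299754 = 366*819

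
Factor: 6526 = 2^1*13^1 *251^1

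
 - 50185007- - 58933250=8748243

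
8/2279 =8/2279 = 0.00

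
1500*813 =1219500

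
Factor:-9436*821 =  -  2^2*7^1*337^1*821^1  =  -7746956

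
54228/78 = 9038/13 = 695.23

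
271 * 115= 31165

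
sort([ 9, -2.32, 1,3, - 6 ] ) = [ - 6, - 2.32,1, 3,9] 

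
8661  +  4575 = 13236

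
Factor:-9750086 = - 2^1*883^1*5521^1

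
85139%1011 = 215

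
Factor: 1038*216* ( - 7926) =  - 2^5*3^5*173^1*1321^1= - 1777072608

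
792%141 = 87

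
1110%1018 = 92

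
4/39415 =4/39415 = 0.00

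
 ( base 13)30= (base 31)18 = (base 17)25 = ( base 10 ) 39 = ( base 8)47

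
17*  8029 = 136493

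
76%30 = 16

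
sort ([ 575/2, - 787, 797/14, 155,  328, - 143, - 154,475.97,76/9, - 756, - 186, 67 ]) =[ - 787, - 756, - 186, - 154, - 143,76/9,797/14, 67, 155, 575/2, 328, 475.97 ]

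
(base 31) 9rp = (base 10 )9511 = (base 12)5607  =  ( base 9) 14037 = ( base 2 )10010100100111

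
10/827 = 10/827 = 0.01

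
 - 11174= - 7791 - 3383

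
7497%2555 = 2387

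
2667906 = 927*2878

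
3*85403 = 256209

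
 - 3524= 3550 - 7074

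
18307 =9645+8662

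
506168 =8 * 63271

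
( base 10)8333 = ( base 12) 49a5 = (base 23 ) FH7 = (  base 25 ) d88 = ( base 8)20215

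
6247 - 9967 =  - 3720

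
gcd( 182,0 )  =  182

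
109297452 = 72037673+37259779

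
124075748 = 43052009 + 81023739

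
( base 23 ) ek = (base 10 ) 342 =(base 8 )526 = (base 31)B1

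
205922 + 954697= 1160619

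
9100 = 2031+7069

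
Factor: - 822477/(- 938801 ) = 3^1*17^1 * 37^( - 1) * 16127^1*25373^(-1) 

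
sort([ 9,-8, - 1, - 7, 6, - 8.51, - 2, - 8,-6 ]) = [-8.51, - 8, -8 ,-7, - 6, - 2, - 1, 6,9 ]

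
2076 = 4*519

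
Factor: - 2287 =  -  2287^1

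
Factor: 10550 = 2^1*5^2*211^1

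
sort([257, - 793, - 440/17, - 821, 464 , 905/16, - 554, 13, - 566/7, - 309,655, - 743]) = [-821, - 793, - 743 , - 554 ,-309, - 566/7, - 440/17,13, 905/16,257 , 464, 655]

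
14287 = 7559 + 6728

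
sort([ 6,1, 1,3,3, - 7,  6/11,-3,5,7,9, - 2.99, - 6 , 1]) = [ - 7,-6, - 3, - 2.99,6/11,1, 1, 1, 3,3,5,6, 7,9]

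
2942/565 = 2942/565 = 5.21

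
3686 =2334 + 1352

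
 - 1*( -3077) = 3077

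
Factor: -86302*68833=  - 5940425566 =- 2^1*  17^1*4049^1 * 43151^1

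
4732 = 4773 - 41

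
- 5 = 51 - 56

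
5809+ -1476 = 4333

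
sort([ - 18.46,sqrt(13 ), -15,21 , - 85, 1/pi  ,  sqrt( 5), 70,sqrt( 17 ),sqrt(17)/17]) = [ - 85, - 18.46, - 15, sqrt(17) /17, 1/pi, sqrt (5 ),sqrt( 13), sqrt(17 ), 21,  70]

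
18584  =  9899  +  8685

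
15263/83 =15263/83 = 183.89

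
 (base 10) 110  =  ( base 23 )4i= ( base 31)3H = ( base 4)1232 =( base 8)156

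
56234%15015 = 11189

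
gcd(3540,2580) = 60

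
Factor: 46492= 2^2*59^1*197^1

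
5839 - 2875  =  2964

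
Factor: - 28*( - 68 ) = 2^4*7^1*17^1 = 1904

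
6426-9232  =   -2806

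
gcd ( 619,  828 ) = 1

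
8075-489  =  7586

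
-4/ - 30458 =2/15229 = 0.00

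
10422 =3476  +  6946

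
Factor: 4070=2^1*5^1 * 11^1*37^1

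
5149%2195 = 759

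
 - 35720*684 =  - 24432480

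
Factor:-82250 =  - 2^1*5^3 *7^1*47^1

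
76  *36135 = 2746260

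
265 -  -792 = 1057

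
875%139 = 41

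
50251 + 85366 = 135617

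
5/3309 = 5/3309 = 0.00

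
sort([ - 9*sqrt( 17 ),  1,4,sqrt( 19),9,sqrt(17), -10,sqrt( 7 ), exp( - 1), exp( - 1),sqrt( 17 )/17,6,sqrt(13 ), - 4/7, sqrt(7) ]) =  [ - 9*sqrt( 17), - 10,-4/7,sqrt(17 )/17,exp( - 1),exp( - 1) , 1,sqrt( 7),sqrt( 7),sqrt(13),4,sqrt(17),sqrt( 19), 6,  9 ]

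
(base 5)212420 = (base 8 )16103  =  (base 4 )1301003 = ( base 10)7235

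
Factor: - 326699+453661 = 126962 = 2^1* 11^1 * 29^1*199^1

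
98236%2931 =1513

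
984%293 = 105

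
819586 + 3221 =822807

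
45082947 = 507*88921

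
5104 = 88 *58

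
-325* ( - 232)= 75400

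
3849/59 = 3849/59 = 65.24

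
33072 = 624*53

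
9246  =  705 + 8541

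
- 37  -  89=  - 126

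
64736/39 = 1659 + 35/39 = 1659.90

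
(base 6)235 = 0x5F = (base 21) 4B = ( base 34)2R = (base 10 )95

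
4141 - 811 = 3330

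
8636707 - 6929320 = 1707387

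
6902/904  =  7 + 287/452 = 7.63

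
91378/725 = 126 + 28/725  =  126.04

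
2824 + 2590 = 5414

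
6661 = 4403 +2258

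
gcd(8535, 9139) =1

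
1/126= 1/126= 0.01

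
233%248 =233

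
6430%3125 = 180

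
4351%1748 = 855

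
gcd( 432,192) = 48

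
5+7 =12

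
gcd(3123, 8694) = 9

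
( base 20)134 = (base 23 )K4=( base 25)ie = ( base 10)464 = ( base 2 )111010000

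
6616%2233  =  2150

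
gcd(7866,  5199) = 3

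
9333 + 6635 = 15968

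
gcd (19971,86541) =6657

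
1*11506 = 11506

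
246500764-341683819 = -95183055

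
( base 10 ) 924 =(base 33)s0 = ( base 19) 2ac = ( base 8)1634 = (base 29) 12P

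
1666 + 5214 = 6880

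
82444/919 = 89+653/919 = 89.71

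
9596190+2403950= 12000140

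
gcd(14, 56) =14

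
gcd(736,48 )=16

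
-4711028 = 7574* (  -  622) 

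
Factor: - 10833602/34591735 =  - 2^1 *5^( - 1)*13^1 * 416677^1*6918347^( - 1 ) 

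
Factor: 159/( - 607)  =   - 3^1 *53^1*607^( - 1)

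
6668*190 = 1266920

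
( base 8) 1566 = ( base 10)886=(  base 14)474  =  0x376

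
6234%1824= 762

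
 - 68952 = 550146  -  619098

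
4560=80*57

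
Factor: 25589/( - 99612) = - 2^(-2)*3^( - 2 )*2767^(  -  1) * 25589^1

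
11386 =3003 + 8383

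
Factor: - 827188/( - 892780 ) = 227/245  =  5^( - 1)*7^( - 2)*227^1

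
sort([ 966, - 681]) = [-681,966]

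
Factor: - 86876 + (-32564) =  - 119440 = - 2^4*5^1*1493^1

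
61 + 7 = 68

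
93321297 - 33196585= 60124712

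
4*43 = 172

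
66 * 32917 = 2172522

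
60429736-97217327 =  - 36787591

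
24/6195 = 8/2065 = 0.00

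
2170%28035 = 2170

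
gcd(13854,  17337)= 3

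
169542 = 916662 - 747120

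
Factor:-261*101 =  - 3^2*29^1*101^1 = -26361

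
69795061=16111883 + 53683178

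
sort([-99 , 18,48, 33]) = [ - 99, 18, 33, 48 ]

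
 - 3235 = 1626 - 4861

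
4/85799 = 4/85799 = 0.00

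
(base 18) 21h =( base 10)683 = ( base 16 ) 2ab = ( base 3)221022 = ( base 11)571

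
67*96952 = 6495784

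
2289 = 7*327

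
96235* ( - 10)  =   - 962350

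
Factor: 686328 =2^3 * 3^1*28597^1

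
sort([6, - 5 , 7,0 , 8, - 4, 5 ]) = [ - 5, - 4,0,5, 6,7,8]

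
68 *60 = 4080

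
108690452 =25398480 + 83291972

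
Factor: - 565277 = - 127^1*4451^1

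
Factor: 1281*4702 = 2^1*3^1*7^1*61^1*2351^1  =  6023262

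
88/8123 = 88/8123 =0.01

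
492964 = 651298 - 158334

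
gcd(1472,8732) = 4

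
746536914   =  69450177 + 677086737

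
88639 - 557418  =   - 468779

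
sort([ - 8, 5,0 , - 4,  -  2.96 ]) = [ - 8 , - 4, - 2.96 , 0,  5] 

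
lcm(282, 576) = 27072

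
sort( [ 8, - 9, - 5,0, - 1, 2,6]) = [ -9, - 5, - 1,0, 2,6,8]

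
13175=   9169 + 4006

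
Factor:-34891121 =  - 67^1  *  520763^1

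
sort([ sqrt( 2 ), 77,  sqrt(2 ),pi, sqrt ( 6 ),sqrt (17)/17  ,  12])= [sqrt( 17)/17, sqrt(2 ), sqrt(2), sqrt( 6 ),pi, 12,  77 ] 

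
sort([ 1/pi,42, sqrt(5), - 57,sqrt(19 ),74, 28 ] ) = [-57,1/pi,  sqrt(5), sqrt(19),28,42, 74 ] 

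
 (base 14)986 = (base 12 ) 110A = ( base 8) 3532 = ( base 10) 1882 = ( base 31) 1tm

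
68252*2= 136504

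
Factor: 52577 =7^2*29^1*37^1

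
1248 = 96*13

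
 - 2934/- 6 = 489+0/1 = 489.00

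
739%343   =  53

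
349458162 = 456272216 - 106814054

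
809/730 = 1 + 79/730=1.11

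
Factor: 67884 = 2^2*3^1*5657^1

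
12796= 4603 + 8193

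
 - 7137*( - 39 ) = 278343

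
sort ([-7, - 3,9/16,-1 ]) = [  -  7, - 3, - 1,9/16 ] 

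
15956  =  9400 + 6556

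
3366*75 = 252450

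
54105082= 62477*866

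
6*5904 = 35424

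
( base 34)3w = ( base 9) 158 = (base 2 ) 10000110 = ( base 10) 134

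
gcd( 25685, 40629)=467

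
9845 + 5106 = 14951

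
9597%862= 115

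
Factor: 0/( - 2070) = 0 = 0^1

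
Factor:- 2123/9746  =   - 2^( - 1)*193^1*443^(-1) = - 193/886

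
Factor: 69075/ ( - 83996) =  - 2^( - 2) * 3^2*5^2 * 11^ (- 1 )*23^(  -  1 )*83^( - 1) *307^1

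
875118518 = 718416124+156702394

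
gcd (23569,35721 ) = 49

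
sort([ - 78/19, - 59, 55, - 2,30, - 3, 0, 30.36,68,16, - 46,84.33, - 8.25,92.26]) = [ -59 ,-46,-8.25, - 78/19, - 3, - 2,  0,16,30, 30.36,55,68,84.33,92.26 ]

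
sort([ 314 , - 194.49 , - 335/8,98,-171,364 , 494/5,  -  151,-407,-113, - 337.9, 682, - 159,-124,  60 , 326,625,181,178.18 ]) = [ - 407, -337.9,-194.49, - 171, -159, - 151,- 124, - 113,-335/8,60, 98,494/5, 178.18, 181,314,  326, 364,625, 682]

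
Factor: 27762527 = 13^1*521^1*4099^1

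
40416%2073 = 1029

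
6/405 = 2/135 = 0.01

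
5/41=5/41  =  0.12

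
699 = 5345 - 4646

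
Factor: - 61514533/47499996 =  - 2^(-2) * 3^( - 1)*19^1 * 881^( - 1)  *  4493^( - 1)*3237607^1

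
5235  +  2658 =7893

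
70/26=35/13  =  2.69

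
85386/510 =14231/85= 167.42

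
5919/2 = 5919/2 = 2959.50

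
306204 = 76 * 4029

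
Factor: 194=2^1*97^1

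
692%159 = 56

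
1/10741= 1/10741  =  0.00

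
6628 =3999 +2629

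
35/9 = 3 + 8/9 = 3.89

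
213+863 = 1076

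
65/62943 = 65/62943 = 0.00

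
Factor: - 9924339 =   -  3^1*23^1 * 143831^1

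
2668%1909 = 759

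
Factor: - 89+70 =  - 19 = - 19^1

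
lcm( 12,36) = 36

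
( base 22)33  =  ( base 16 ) 45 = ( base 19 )3C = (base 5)234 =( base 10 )69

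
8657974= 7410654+1247320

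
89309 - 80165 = 9144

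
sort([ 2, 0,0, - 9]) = [  -  9 , 0,0,2]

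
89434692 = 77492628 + 11942064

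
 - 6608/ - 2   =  3304/1  =  3304.00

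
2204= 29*76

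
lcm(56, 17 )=952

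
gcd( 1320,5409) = 3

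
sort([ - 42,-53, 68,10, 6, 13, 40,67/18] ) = [-53, -42, 67/18,6, 10, 13,  40, 68]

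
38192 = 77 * 496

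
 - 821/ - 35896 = 821/35896 = 0.02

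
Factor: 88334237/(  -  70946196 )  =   -2^(-2) * 3^(- 1)*23^1 * 1063^1*3613^1*5912183^ ( - 1) 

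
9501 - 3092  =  6409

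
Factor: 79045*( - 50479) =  - 5^1 *11^1*13^1*353^1*15809^1 =-3990112555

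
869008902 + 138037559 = 1007046461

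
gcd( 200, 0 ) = 200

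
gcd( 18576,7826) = 86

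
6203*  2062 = 12790586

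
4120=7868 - 3748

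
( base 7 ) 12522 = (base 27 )4g0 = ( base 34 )2UG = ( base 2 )110100010100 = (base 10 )3348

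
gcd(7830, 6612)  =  174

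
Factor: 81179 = 7^1*11597^1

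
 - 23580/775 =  - 31+89/155 = - 30.43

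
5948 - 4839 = 1109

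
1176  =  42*28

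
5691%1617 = 840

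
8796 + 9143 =17939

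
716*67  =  47972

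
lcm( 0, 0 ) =0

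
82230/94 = 41115/47= 874.79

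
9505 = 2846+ 6659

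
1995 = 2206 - 211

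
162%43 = 33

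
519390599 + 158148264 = 677538863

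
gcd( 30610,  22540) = 10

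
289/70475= 289/70475 = 0.00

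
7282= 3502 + 3780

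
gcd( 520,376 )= 8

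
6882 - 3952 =2930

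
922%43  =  19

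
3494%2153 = 1341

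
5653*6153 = 34782909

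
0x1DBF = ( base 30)8DP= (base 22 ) fg3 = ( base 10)7615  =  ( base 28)9JR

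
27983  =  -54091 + 82074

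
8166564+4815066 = 12981630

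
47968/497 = 47968/497=96.52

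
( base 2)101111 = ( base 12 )3B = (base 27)1k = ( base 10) 47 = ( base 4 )233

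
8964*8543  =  76579452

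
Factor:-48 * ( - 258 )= 12384  =  2^5*3^2 * 43^1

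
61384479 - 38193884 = 23190595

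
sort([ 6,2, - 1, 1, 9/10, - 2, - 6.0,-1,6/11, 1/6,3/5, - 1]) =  [ - 6.0, - 2, - 1, - 1, - 1,1/6,6/11,3/5  ,  9/10,1,2,  6]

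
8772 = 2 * 4386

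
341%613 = 341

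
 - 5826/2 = -2913 = - 2913.00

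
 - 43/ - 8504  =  43/8504 = 0.01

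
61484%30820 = 30664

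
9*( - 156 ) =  -1404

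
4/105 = 4/105 = 0.04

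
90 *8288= 745920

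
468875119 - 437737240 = 31137879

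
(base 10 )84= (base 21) 40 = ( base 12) 70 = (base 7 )150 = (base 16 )54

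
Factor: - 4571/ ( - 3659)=7^1*653^1*3659^(-1 ) 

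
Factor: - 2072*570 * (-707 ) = 834995280 = 2^4 * 3^1 *5^1*7^2 * 19^1*37^1*101^1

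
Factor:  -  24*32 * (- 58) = 44544 = 2^9*3^1  *29^1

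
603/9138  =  201/3046 = 0.07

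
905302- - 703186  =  1608488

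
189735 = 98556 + 91179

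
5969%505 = 414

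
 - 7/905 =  - 7/905=-0.01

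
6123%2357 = 1409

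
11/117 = 11/117 = 0.09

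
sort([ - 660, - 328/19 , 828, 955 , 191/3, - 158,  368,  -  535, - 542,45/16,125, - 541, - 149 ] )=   [-660,-542, - 541, - 535 , - 158,  -  149, - 328/19, 45/16,191/3,  125, 368,828, 955 ]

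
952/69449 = 952/69449=0.01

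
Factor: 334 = 2^1*167^1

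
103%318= 103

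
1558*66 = 102828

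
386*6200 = 2393200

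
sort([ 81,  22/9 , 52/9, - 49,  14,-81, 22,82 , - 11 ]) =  [ - 81, - 49,- 11,22/9,52/9,14 , 22,81, 82]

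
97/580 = 97/580=0.17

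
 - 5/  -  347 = 5/347 = 0.01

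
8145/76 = 8145/76= 107.17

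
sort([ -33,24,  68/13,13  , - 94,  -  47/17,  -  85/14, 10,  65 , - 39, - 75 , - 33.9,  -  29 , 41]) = [- 94 , - 75,  -  39, - 33.9 ,-33, - 29, - 85/14, - 47/17, 68/13,  10,  13,24,41, 65]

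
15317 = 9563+5754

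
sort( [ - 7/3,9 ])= [-7/3,9] 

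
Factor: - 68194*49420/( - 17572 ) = 2^1*5^1 *7^2*23^(-1 )*191^( - 1)*353^1*4871^1 = 842536870/4393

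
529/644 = 23/28 = 0.82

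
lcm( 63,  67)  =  4221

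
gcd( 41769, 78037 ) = 1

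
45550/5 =9110 = 9110.00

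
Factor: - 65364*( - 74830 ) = 4891188120 = 2^3 * 3^1*5^1*7^1*13^1*419^1*1069^1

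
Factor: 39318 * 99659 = 3918392562 = 2^1  *3^1 *7^1 * 23^1*619^1*6553^1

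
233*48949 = 11405117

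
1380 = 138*10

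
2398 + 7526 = 9924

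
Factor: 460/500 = 23/25=5^( - 2 ) *23^1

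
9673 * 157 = 1518661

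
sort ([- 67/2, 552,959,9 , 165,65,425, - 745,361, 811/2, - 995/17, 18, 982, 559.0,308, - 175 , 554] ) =[ - 745 , - 175,-995/17, - 67/2,9,18,65,165,  308, 361 , 811/2, 425,552, 554,  559.0,  959,982 ] 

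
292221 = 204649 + 87572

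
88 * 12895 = 1134760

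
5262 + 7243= 12505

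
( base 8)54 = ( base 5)134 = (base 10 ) 44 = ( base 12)38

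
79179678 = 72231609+6948069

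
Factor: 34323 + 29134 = 63457=23^1*31^1*89^1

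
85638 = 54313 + 31325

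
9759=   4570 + 5189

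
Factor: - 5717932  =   -2^2*11^1*129953^1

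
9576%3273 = 3030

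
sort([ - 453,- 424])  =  [ - 453, - 424 ] 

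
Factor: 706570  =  2^1  *  5^1*70657^1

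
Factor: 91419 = 3^1*31^1*983^1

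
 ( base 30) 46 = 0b1111110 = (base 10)126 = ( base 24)56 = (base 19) 6C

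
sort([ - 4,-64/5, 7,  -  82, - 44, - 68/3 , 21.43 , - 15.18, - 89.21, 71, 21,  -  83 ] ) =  [ - 89.21, - 83,-82, - 44, - 68/3, - 15.18 , - 64/5, - 4 , 7, 21, 21.43, 71]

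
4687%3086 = 1601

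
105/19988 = 105/19988=0.01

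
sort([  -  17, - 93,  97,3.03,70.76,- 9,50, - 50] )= [  -  93, - 50, - 17,  -  9 , 3.03, 50,70.76,97] 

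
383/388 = 383/388  =  0.99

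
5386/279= 19 + 85/279 = 19.30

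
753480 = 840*897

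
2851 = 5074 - 2223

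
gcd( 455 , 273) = 91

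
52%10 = 2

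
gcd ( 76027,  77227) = 1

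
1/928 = 1/928  =  0.00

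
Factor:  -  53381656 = -2^3*127^1*52541^1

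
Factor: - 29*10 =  - 2^1*5^1*29^1=- 290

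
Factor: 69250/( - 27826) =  - 5^3*277^1*13913^( - 1 ) = -34625/13913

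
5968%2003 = 1962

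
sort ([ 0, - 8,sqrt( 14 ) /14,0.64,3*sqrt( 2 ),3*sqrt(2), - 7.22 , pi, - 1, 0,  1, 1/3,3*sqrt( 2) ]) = [ - 8, - 7.22, - 1, 0,0,  sqrt(14 ) /14,1/3,0.64,1,pi,3*sqrt(2),3*sqrt( 2), 3*sqrt(2 ) ]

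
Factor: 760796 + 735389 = 1496185  =  5^1 *43^1*6959^1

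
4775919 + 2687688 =7463607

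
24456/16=1528 + 1/2 = 1528.50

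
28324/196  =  7081/49 = 144.51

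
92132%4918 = 3608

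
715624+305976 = 1021600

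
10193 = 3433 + 6760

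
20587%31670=20587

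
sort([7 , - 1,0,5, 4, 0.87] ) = [-1 , 0,0.87,4,5,7] 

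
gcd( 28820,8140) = 220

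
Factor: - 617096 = - 2^3* 77137^1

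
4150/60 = 69 + 1/6 = 69.17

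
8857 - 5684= 3173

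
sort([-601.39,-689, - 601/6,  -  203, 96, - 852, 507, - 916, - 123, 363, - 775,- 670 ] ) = [-916, - 852,-775, - 689,-670, - 601.39, - 203, - 123, - 601/6 , 96, 363, 507]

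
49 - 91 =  - 42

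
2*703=1406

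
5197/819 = 5197/819 =6.35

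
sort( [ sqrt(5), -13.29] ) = [ - 13.29, sqrt(5)] 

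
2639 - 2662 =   -  23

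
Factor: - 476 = -2^2*7^1 *17^1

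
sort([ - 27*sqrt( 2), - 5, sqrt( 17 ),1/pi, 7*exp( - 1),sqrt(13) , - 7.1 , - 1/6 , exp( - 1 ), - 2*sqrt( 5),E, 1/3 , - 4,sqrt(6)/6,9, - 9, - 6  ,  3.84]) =[ - 27  *  sqrt( 2),  -  9,-7.1, - 6, - 5 , - 2*sqrt( 5 ),-4, - 1/6, 1/pi,  1/3,exp (-1 ), sqrt( 6)/6,7*exp( - 1 ),  E, sqrt( 13), 3.84, sqrt(17 ),  9 ]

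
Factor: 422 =2^1*211^1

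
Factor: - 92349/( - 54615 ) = 93/55 = 3^1 * 5^( -1)*11^(- 1) * 31^1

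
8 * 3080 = 24640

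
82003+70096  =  152099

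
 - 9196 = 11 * ( - 836) 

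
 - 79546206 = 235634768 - 315180974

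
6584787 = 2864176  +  3720611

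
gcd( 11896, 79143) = 1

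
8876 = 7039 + 1837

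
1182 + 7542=8724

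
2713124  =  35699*76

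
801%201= 198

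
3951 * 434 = 1714734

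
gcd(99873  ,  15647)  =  1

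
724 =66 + 658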